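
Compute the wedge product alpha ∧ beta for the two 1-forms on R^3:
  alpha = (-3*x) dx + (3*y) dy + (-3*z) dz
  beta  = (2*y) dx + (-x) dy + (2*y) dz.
alpha ∧ beta = (3*x^2 - 6*y^2) dx ∧ dy + (6*y*(-x + z)) dx ∧ dz + (-3*x*z + 6*y^2) dy ∧ dz

Distribute the wedge, using dx_i ∧ dx_j = -dx_j ∧ dx_i and dx_i ∧ dx_i = 0. For each pair (i, j) with i < j, the coefficient of dx_i ∧ dx_j in alpha ∧ beta is (alpha_i * beta_j - alpha_j * beta_i). Collecting: alpha ∧ beta = (3*x^2 - 6*y^2) dx ∧ dy + (6*y*(-x + z)) dx ∧ dz + (-3*x*z + 6*y^2) dy ∧ dz.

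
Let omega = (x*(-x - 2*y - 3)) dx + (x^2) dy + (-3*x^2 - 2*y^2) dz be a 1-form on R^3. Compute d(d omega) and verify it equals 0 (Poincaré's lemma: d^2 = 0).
d(d omega) = 0

Step 1: d omega = sum_{i<j} (∂f_j/∂x_i - ∂f_i/∂x_j) dx_i ∧ dx_j:
  coeff of dx ∧ dy: 4*x
  coeff of dx ∧ dz: -6*x
  coeff of dy ∧ dz: -4*y
Step 2: Apply d again to each 2-form coefficient. The only possible 3-form in R^3 is dx ∧ dy ∧ dz, with coefficient
  ∂(coeff of dy∧dz)/∂x - ∂(coeff of dx∧dz)/∂y + ∂(coeff of dx∧dy)/∂z
  = ∂/∂x (-4*y) - ∂/∂y (-6*x) + ∂/∂z (4*x).
Each of these terms simplifies to sums of mixed partials that cancel in pairs. The result is 0 (by equality of mixed partials for smooth functions — Schwarz / Clairaut).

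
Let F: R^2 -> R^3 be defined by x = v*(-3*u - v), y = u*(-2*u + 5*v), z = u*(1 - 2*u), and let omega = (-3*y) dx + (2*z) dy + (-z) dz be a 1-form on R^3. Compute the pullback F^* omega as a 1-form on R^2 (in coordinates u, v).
F^* omega = (u*(8*u^2 - 38*u*v - 2*u + 45*v^2 + 10*v - 1)) du + (u*(-38*u^2 + 33*u*v + 10*u + 30*v^2)) dv

Using F^*(f dg) = (f ∘ F) d(g ∘ F), substitute each coordinate x_i by F_i(u, v) in f_i, and replace dx_i by d F_i = (∂F_i/∂u) du + (∂F_i/∂v) dv.
  For the x component: f_1(F) = 3*u*(2*u - 5*v); d F_1 = (-3*v) du + (-3*u - 2*v) dv
  For the y component: f_2(F) = 2*u*(1 - 2*u); d F_2 = (-4*u + 5*v) du + (5*u) dv
  For the z component: f_3(F) = u*(2*u - 1); d F_3 = (1 - 4*u) du + (0) dv
Combining and collecting du, dv coefficients:
  coeff of du: u*(8*u^2 - 38*u*v - 2*u + 45*v^2 + 10*v - 1)
  coeff of dv: u*(-38*u^2 + 33*u*v + 10*u + 30*v^2)
F^* omega = (u*(8*u^2 - 38*u*v - 2*u + 45*v^2 + 10*v - 1)) du + (u*(-38*u^2 + 33*u*v + 10*u + 30*v^2)) dv.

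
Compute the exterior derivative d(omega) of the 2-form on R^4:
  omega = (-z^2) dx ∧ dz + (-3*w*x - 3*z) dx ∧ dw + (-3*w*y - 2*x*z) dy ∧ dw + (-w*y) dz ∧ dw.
d(omega) = (3) dx ∧ dz ∧ dw + (-2*z) dx ∧ dy ∧ dw + (-w + 2*x) dy ∧ dz ∧ dw

For a 2-form omega = sum_{i<j} g_{ij} dx_i ∧ dx_j, the exterior derivative is
  d(omega) = sum_{i<j} d(g_{ij}) ∧ dx_i ∧ dx_j = sum_{i<j, k} (∂g_{ij}/∂x_k) dx_k ∧ dx_i ∧ dx_j.
Expand each term, using dx_k ∧ dx_i ∧ dx_j = sgn(permutation) dx_{(a)} ∧ dx_{(b)} ∧ dx_{(c)} with (a < b < c) sorted:
  d(-3*w*x - 3*z) includes (∂/∂z)(-3*w*x - 3*z) dz = (-3) dz, which multiplied by dx ∧ dw gives (3) dx ∧ dz ∧ dw
  d(-3*w*y - 2*x*z) includes (∂/∂x)(-3*w*y - 2*x*z) dx = (-2*z) dx, which multiplied by dy ∧ dw gives (-2*z) dx ∧ dy ∧ dw
  d(-3*w*y - 2*x*z) includes (∂/∂z)(-3*w*y - 2*x*z) dz = (-2*x) dz, which multiplied by dy ∧ dw gives (2*x) dy ∧ dz ∧ dw
  d(-w*y) includes (∂/∂y)(-w*y) dy = (-w) dy, which multiplied by dz ∧ dw gives (-w) dy ∧ dz ∧ dw
Collecting like 3-forms: d(omega) = (3) dx ∧ dz ∧ dw + (-2*z) dx ∧ dy ∧ dw + (-w + 2*x) dy ∧ dz ∧ dw.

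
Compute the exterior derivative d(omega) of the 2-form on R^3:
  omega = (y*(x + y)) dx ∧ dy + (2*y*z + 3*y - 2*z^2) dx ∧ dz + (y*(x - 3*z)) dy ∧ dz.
d(omega) = (y - 2*z - 3) dx ∧ dy ∧ dz

For a 2-form omega = sum_{i<j} g_{ij} dx_i ∧ dx_j, the exterior derivative is
  d(omega) = sum_{i<j} d(g_{ij}) ∧ dx_i ∧ dx_j = sum_{i<j, k} (∂g_{ij}/∂x_k) dx_k ∧ dx_i ∧ dx_j.
Expand each term, using dx_k ∧ dx_i ∧ dx_j = sgn(permutation) dx_{(a)} ∧ dx_{(b)} ∧ dx_{(c)} with (a < b < c) sorted:
  d(2*y*z + 3*y - 2*z^2) includes (∂/∂y)(2*y*z + 3*y - 2*z^2) dy = (2*z + 3) dy, which multiplied by dx ∧ dz gives (-2*z - 3) dx ∧ dy ∧ dz
  d(y*(x - 3*z)) includes (∂/∂x)(y*(x - 3*z)) dx = (y) dx, which multiplied by dy ∧ dz gives (y) dx ∧ dy ∧ dz
Collecting like 3-forms: d(omega) = (y - 2*z - 3) dx ∧ dy ∧ dz.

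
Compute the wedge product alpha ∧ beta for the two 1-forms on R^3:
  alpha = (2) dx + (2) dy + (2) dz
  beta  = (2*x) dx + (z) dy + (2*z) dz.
alpha ∧ beta = (-4*x + 2*z) dx ∧ dy + (-4*x + 4*z) dx ∧ dz + (2*z) dy ∧ dz

Distribute the wedge, using dx_i ∧ dx_j = -dx_j ∧ dx_i and dx_i ∧ dx_i = 0. For each pair (i, j) with i < j, the coefficient of dx_i ∧ dx_j in alpha ∧ beta is (alpha_i * beta_j - alpha_j * beta_i). Collecting: alpha ∧ beta = (-4*x + 2*z) dx ∧ dy + (-4*x + 4*z) dx ∧ dz + (2*z) dy ∧ dz.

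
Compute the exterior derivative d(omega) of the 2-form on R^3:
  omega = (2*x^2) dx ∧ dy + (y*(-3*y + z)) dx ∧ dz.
d(omega) = (6*y - z) dx ∧ dy ∧ dz

For a 2-form omega = sum_{i<j} g_{ij} dx_i ∧ dx_j, the exterior derivative is
  d(omega) = sum_{i<j} d(g_{ij}) ∧ dx_i ∧ dx_j = sum_{i<j, k} (∂g_{ij}/∂x_k) dx_k ∧ dx_i ∧ dx_j.
Expand each term, using dx_k ∧ dx_i ∧ dx_j = sgn(permutation) dx_{(a)} ∧ dx_{(b)} ∧ dx_{(c)} with (a < b < c) sorted:
  d(y*(-3*y + z)) includes (∂/∂y)(y*(-3*y + z)) dy = (-6*y + z) dy, which multiplied by dx ∧ dz gives (6*y - z) dx ∧ dy ∧ dz
Collecting like 3-forms: d(omega) = (6*y - z) dx ∧ dy ∧ dz.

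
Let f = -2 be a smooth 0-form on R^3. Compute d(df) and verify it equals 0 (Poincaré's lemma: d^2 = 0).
d(df) = 0

Step 1: df = sum_i (∂f/∂x_i) dx_i = (0) dx + (0) dy + (0) dz.
Step 2: Apply d again. Using the 1-form formula, the coefficient of dx ∧ dy in d(df) is ∂^2 f/∂x ∂y - ∂^2 f/∂y ∂x = (0) - (0) = 0 (equality of mixed partials for smooth f).
Similarly for dx ∧ dz and dy ∧ dz — all coefficients vanish. So d(df) = 0.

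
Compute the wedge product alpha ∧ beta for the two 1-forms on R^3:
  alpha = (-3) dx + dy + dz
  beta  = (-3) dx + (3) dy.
alpha ∧ beta = (-6) dx ∧ dy + (3) dx ∧ dz + (-3) dy ∧ dz

Distribute the wedge, using dx_i ∧ dx_j = -dx_j ∧ dx_i and dx_i ∧ dx_i = 0. For each pair (i, j) with i < j, the coefficient of dx_i ∧ dx_j in alpha ∧ beta is (alpha_i * beta_j - alpha_j * beta_i). Collecting: alpha ∧ beta = (-6) dx ∧ dy + (3) dx ∧ dz + (-3) dy ∧ dz.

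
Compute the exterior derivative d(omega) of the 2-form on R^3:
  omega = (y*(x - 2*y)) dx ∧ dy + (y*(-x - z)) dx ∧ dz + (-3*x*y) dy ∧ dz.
d(omega) = (x - 3*y + z) dx ∧ dy ∧ dz

For a 2-form omega = sum_{i<j} g_{ij} dx_i ∧ dx_j, the exterior derivative is
  d(omega) = sum_{i<j} d(g_{ij}) ∧ dx_i ∧ dx_j = sum_{i<j, k} (∂g_{ij}/∂x_k) dx_k ∧ dx_i ∧ dx_j.
Expand each term, using dx_k ∧ dx_i ∧ dx_j = sgn(permutation) dx_{(a)} ∧ dx_{(b)} ∧ dx_{(c)} with (a < b < c) sorted:
  d(y*(-x - z)) includes (∂/∂y)(y*(-x - z)) dy = (-x - z) dy, which multiplied by dx ∧ dz gives (x + z) dx ∧ dy ∧ dz
  d(-3*x*y) includes (∂/∂x)(-3*x*y) dx = (-3*y) dx, which multiplied by dy ∧ dz gives (-3*y) dx ∧ dy ∧ dz
Collecting like 3-forms: d(omega) = (x - 3*y + z) dx ∧ dy ∧ dz.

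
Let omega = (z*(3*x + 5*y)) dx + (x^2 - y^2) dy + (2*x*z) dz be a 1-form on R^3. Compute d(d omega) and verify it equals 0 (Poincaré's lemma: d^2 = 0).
d(d omega) = 0

Step 1: d omega = sum_{i<j} (∂f_j/∂x_i - ∂f_i/∂x_j) dx_i ∧ dx_j:
  coeff of dx ∧ dy: 2*x - 5*z
  coeff of dx ∧ dz: -3*x - 5*y + 2*z
  coeff of dy ∧ dz: 0
Step 2: Apply d again to each 2-form coefficient. The only possible 3-form in R^3 is dx ∧ dy ∧ dz, with coefficient
  ∂(coeff of dy∧dz)/∂x - ∂(coeff of dx∧dz)/∂y + ∂(coeff of dx∧dy)/∂z
  = ∂/∂x (0) - ∂/∂y (-3*x - 5*y + 2*z) + ∂/∂z (2*x - 5*z).
Each of these terms simplifies to sums of mixed partials that cancel in pairs. The result is 0 (by equality of mixed partials for smooth functions — Schwarz / Clairaut).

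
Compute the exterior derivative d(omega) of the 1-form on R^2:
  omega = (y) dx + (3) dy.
d(omega) = (-1) dx ∧ dy

For a 1-form omega = sum_i f_i dx_i, the exterior derivative is
  d(omega) = sum_{i < j} (∂f_j/∂x_i - ∂f_i/∂x_j) dx_i ∧ dx_j.
  coefficient of dx ∧ dy: ∂f_2/∂x - ∂f_1/∂y = ∂(3)/∂x - ∂(y)/∂y = -1
Assembling: d(omega) = (-1) dx ∧ dy.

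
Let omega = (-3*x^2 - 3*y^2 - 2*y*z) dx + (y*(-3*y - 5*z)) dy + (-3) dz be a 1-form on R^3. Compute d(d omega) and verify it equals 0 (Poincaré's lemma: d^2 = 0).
d(d omega) = 0

Step 1: d omega = sum_{i<j} (∂f_j/∂x_i - ∂f_i/∂x_j) dx_i ∧ dx_j:
  coeff of dx ∧ dy: 6*y + 2*z
  coeff of dx ∧ dz: 2*y
  coeff of dy ∧ dz: 5*y
Step 2: Apply d again to each 2-form coefficient. The only possible 3-form in R^3 is dx ∧ dy ∧ dz, with coefficient
  ∂(coeff of dy∧dz)/∂x - ∂(coeff of dx∧dz)/∂y + ∂(coeff of dx∧dy)/∂z
  = ∂/∂x (5*y) - ∂/∂y (2*y) + ∂/∂z (6*y + 2*z).
Each of these terms simplifies to sums of mixed partials that cancel in pairs. The result is 0 (by equality of mixed partials for smooth functions — Schwarz / Clairaut).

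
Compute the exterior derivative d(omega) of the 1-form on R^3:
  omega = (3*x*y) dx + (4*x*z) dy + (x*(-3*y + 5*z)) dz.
d(omega) = (-3*x + 4*z) dx ∧ dy + (-3*y + 5*z) dx ∧ dz + (-7*x) dy ∧ dz

For a 1-form omega = sum_i f_i dx_i, the exterior derivative is
  d(omega) = sum_{i < j} (∂f_j/∂x_i - ∂f_i/∂x_j) dx_i ∧ dx_j.
  coefficient of dx ∧ dy: ∂f_2/∂x - ∂f_1/∂y = ∂(4*x*z)/∂x - ∂(3*x*y)/∂y = -3*x + 4*z
  coefficient of dx ∧ dz: ∂f_3/∂x - ∂f_1/∂z = ∂(x*(-3*y + 5*z))/∂x - ∂(3*x*y)/∂z = -3*y + 5*z
  coefficient of dy ∧ dz: ∂f_3/∂y - ∂f_2/∂z = ∂(x*(-3*y + 5*z))/∂y - ∂(4*x*z)/∂z = -7*x
Assembling: d(omega) = (-3*x + 4*z) dx ∧ dy + (-3*y + 5*z) dx ∧ dz + (-7*x) dy ∧ dz.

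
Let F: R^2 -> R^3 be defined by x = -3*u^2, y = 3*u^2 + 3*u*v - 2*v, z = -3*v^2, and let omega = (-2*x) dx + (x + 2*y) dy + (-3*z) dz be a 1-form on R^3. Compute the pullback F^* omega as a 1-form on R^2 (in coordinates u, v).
F^* omega = (-18*u^3 + 45*u^2*v + 18*u*v^2 - 24*u*v - 12*v^2) du + (9*u^3 + 18*u^2*v - 6*u^2 - 24*u*v - 54*v^3 + 8*v) dv

Using F^*(f dg) = (f ∘ F) d(g ∘ F), substitute each coordinate x_i by F_i(u, v) in f_i, and replace dx_i by d F_i = (∂F_i/∂u) du + (∂F_i/∂v) dv.
  For the x component: f_1(F) = 6*u^2; d F_1 = (-6*u) du + (0) dv
  For the y component: f_2(F) = 3*u^2 + 6*u*v - 4*v; d F_2 = (6*u + 3*v) du + (3*u - 2) dv
  For the z component: f_3(F) = 9*v^2; d F_3 = (0) du + (-6*v) dv
Combining and collecting du, dv coefficients:
  coeff of du: -18*u^3 + 45*u^2*v + 18*u*v^2 - 24*u*v - 12*v^2
  coeff of dv: 9*u^3 + 18*u^2*v - 6*u^2 - 24*u*v - 54*v^3 + 8*v
F^* omega = (-18*u^3 + 45*u^2*v + 18*u*v^2 - 24*u*v - 12*v^2) du + (9*u^3 + 18*u^2*v - 6*u^2 - 24*u*v - 54*v^3 + 8*v) dv.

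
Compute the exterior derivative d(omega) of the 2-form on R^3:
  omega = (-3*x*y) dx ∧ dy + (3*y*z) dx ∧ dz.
d(omega) = (-3*z) dx ∧ dy ∧ dz

For a 2-form omega = sum_{i<j} g_{ij} dx_i ∧ dx_j, the exterior derivative is
  d(omega) = sum_{i<j} d(g_{ij}) ∧ dx_i ∧ dx_j = sum_{i<j, k} (∂g_{ij}/∂x_k) dx_k ∧ dx_i ∧ dx_j.
Expand each term, using dx_k ∧ dx_i ∧ dx_j = sgn(permutation) dx_{(a)} ∧ dx_{(b)} ∧ dx_{(c)} with (a < b < c) sorted:
  d(3*y*z) includes (∂/∂y)(3*y*z) dy = (3*z) dy, which multiplied by dx ∧ dz gives (-3*z) dx ∧ dy ∧ dz
Collecting like 3-forms: d(omega) = (-3*z) dx ∧ dy ∧ dz.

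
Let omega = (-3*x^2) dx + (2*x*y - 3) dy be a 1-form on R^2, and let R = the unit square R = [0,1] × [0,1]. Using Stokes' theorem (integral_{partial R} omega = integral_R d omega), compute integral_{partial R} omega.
integral_(partial R) omega = 1

Stokes: integral_partial_R omega = integral_R d omega with d omega = (∂Q/∂x - ∂P/∂y) dx ∧ dy.
  ∂Q/∂x = 2*y
  ∂P/∂y = 0
  integrand = ∂Q/∂x - ∂P/∂y = 2*y.
Integrating over R: integral_0^1 integral_0^1 (2*y) dx dy = 1.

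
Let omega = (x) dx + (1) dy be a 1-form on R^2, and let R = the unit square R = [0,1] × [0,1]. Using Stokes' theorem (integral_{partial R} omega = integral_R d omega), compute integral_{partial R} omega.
integral_(partial R) omega = 0

Stokes: integral_partial_R omega = integral_R d omega with d omega = (∂Q/∂x - ∂P/∂y) dx ∧ dy.
  ∂Q/∂x = 0
  ∂P/∂y = 0
  integrand = ∂Q/∂x - ∂P/∂y = 0.
Integrating over R: integral_0^1 integral_0^1 (0) dx dy = 0.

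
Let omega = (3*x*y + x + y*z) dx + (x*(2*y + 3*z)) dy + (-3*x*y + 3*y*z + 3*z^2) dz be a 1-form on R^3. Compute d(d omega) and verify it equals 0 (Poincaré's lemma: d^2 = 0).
d(d omega) = 0

Step 1: d omega = sum_{i<j} (∂f_j/∂x_i - ∂f_i/∂x_j) dx_i ∧ dx_j:
  coeff of dx ∧ dy: -3*x + 2*y + 2*z
  coeff of dx ∧ dz: -4*y
  coeff of dy ∧ dz: -6*x + 3*z
Step 2: Apply d again to each 2-form coefficient. The only possible 3-form in R^3 is dx ∧ dy ∧ dz, with coefficient
  ∂(coeff of dy∧dz)/∂x - ∂(coeff of dx∧dz)/∂y + ∂(coeff of dx∧dy)/∂z
  = ∂/∂x (-6*x + 3*z) - ∂/∂y (-4*y) + ∂/∂z (-3*x + 2*y + 2*z).
Each of these terms simplifies to sums of mixed partials that cancel in pairs. The result is 0 (by equality of mixed partials for smooth functions — Schwarz / Clairaut).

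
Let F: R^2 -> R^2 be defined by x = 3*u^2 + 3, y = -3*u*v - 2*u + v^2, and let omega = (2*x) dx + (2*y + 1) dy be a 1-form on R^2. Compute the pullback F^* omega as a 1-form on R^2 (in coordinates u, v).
F^* omega = (36*u^3 + 18*u*v^2 + 24*u*v + 44*u - 6*v^3 - 4*v^2 - 3*v - 2) du + (18*u^2*v + 12*u^2 - 18*u*v^2 - 8*u*v - 3*u + 4*v^3 + 2*v) dv

Using F^*(f dg) = (f ∘ F) d(g ∘ F), substitute each coordinate x_i by F_i(u, v) in f_i, and replace dx_i by d F_i = (∂F_i/∂u) du + (∂F_i/∂v) dv.
  For the x component: f_1(F) = 6*u^2 + 6; d F_1 = (6*u) du + (0) dv
  For the y component: f_2(F) = -6*u*v - 4*u + 2*v^2 + 1; d F_2 = (-3*v - 2) du + (-3*u + 2*v) dv
Combining and collecting du, dv coefficients:
  coeff of du: 36*u^3 + 18*u*v^2 + 24*u*v + 44*u - 6*v^3 - 4*v^2 - 3*v - 2
  coeff of dv: 18*u^2*v + 12*u^2 - 18*u*v^2 - 8*u*v - 3*u + 4*v^3 + 2*v
F^* omega = (36*u^3 + 18*u*v^2 + 24*u*v + 44*u - 6*v^3 - 4*v^2 - 3*v - 2) du + (18*u^2*v + 12*u^2 - 18*u*v^2 - 8*u*v - 3*u + 4*v^3 + 2*v) dv.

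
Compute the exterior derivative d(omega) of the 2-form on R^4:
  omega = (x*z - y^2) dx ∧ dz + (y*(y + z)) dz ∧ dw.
d(omega) = (2*y) dx ∧ dy ∧ dz + (2*y + z) dy ∧ dz ∧ dw

For a 2-form omega = sum_{i<j} g_{ij} dx_i ∧ dx_j, the exterior derivative is
  d(omega) = sum_{i<j} d(g_{ij}) ∧ dx_i ∧ dx_j = sum_{i<j, k} (∂g_{ij}/∂x_k) dx_k ∧ dx_i ∧ dx_j.
Expand each term, using dx_k ∧ dx_i ∧ dx_j = sgn(permutation) dx_{(a)} ∧ dx_{(b)} ∧ dx_{(c)} with (a < b < c) sorted:
  d(x*z - y^2) includes (∂/∂y)(x*z - y^2) dy = (-2*y) dy, which multiplied by dx ∧ dz gives (2*y) dx ∧ dy ∧ dz
  d(y*(y + z)) includes (∂/∂y)(y*(y + z)) dy = (2*y + z) dy, which multiplied by dz ∧ dw gives (2*y + z) dy ∧ dz ∧ dw
Collecting like 3-forms: d(omega) = (2*y) dx ∧ dy ∧ dz + (2*y + z) dy ∧ dz ∧ dw.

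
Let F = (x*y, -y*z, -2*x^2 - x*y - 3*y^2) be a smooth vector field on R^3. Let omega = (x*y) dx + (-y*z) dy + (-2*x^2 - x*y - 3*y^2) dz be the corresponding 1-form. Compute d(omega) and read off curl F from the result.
d(omega) = (-x - 5*y) dy ∧ dz + (4*x + y) dz ∧ dx + (-x) dx ∧ dy; curl F = (-x - 5*y, 4*x + y, -x)

d omega = sum_{i<j} (∂f_j/∂x_i - ∂f_i/∂x_j) dx_i ∧ dx_j. Under the identification (dy ∧ dz, dz ∧ dx, dx ∧ dy) ↔ (e_x, e_y, e_z), the coefficients are exactly the components of curl F. Compute:
  ∂R/∂y - ∂Q/∂z = (-x - 6*y) - (-y) = -x - 5*y
  ∂P/∂z - ∂R/∂x = (0) - (-4*x - y) = 4*x + y
  ∂Q/∂x - ∂P/∂y = (0) - (x) = -x.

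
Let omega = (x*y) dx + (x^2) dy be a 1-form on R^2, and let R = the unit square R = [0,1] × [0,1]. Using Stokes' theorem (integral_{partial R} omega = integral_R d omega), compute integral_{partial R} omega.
integral_(partial R) omega = 1/2

Stokes: integral_partial_R omega = integral_R d omega with d omega = (∂Q/∂x - ∂P/∂y) dx ∧ dy.
  ∂Q/∂x = 2*x
  ∂P/∂y = x
  integrand = ∂Q/∂x - ∂P/∂y = x.
Integrating over R: integral_0^1 integral_0^1 (x) dx dy = 1/2.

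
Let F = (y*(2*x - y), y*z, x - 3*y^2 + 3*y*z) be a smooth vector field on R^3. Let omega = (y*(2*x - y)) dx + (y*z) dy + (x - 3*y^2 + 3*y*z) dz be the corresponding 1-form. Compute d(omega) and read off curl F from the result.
d(omega) = (-7*y + 3*z) dy ∧ dz + (-1) dz ∧ dx + (-2*x + 2*y) dx ∧ dy; curl F = (-7*y + 3*z, -1, -2*x + 2*y)

d omega = sum_{i<j} (∂f_j/∂x_i - ∂f_i/∂x_j) dx_i ∧ dx_j. Under the identification (dy ∧ dz, dz ∧ dx, dx ∧ dy) ↔ (e_x, e_y, e_z), the coefficients are exactly the components of curl F. Compute:
  ∂R/∂y - ∂Q/∂z = (-6*y + 3*z) - (y) = -7*y + 3*z
  ∂P/∂z - ∂R/∂x = (0) - (1) = -1
  ∂Q/∂x - ∂P/∂y = (0) - (2*x - 2*y) = -2*x + 2*y.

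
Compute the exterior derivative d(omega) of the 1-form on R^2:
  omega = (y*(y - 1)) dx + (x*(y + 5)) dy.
d(omega) = (6 - y) dx ∧ dy

For a 1-form omega = sum_i f_i dx_i, the exterior derivative is
  d(omega) = sum_{i < j} (∂f_j/∂x_i - ∂f_i/∂x_j) dx_i ∧ dx_j.
  coefficient of dx ∧ dy: ∂f_2/∂x - ∂f_1/∂y = ∂(x*(y + 5))/∂x - ∂(y*(y - 1))/∂y = 6 - y
Assembling: d(omega) = (6 - y) dx ∧ dy.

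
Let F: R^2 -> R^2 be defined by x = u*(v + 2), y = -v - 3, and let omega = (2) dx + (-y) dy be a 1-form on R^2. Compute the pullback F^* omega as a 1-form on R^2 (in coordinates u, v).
F^* omega = (2*v + 4) du + (2*u - v - 3) dv

Using F^*(f dg) = (f ∘ F) d(g ∘ F), substitute each coordinate x_i by F_i(u, v) in f_i, and replace dx_i by d F_i = (∂F_i/∂u) du + (∂F_i/∂v) dv.
  For the x component: f_1(F) = 2; d F_1 = (v + 2) du + (u) dv
  For the y component: f_2(F) = v + 3; d F_2 = (0) du + (-1) dv
Combining and collecting du, dv coefficients:
  coeff of du: 2*v + 4
  coeff of dv: 2*u - v - 3
F^* omega = (2*v + 4) du + (2*u - v - 3) dv.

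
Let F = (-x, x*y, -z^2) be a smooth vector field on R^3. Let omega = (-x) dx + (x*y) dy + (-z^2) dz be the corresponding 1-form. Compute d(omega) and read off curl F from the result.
d(omega) = (0) dy ∧ dz + (0) dz ∧ dx + (y) dx ∧ dy; curl F = (0, 0, y)

d omega = sum_{i<j} (∂f_j/∂x_i - ∂f_i/∂x_j) dx_i ∧ dx_j. Under the identification (dy ∧ dz, dz ∧ dx, dx ∧ dy) ↔ (e_x, e_y, e_z), the coefficients are exactly the components of curl F. Compute:
  ∂R/∂y - ∂Q/∂z = (0) - (0) = 0
  ∂P/∂z - ∂R/∂x = (0) - (0) = 0
  ∂Q/∂x - ∂P/∂y = (y) - (0) = y.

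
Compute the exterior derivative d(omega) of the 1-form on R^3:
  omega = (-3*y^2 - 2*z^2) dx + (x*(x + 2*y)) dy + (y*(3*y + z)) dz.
d(omega) = (2*x + 8*y) dx ∧ dy + (4*z) dx ∧ dz + (6*y + z) dy ∧ dz

For a 1-form omega = sum_i f_i dx_i, the exterior derivative is
  d(omega) = sum_{i < j} (∂f_j/∂x_i - ∂f_i/∂x_j) dx_i ∧ dx_j.
  coefficient of dx ∧ dy: ∂f_2/∂x - ∂f_1/∂y = ∂(x*(x + 2*y))/∂x - ∂(-3*y^2 - 2*z^2)/∂y = 2*x + 8*y
  coefficient of dx ∧ dz: ∂f_3/∂x - ∂f_1/∂z = ∂(y*(3*y + z))/∂x - ∂(-3*y^2 - 2*z^2)/∂z = 4*z
  coefficient of dy ∧ dz: ∂f_3/∂y - ∂f_2/∂z = ∂(y*(3*y + z))/∂y - ∂(x*(x + 2*y))/∂z = 6*y + z
Assembling: d(omega) = (2*x + 8*y) dx ∧ dy + (4*z) dx ∧ dz + (6*y + z) dy ∧ dz.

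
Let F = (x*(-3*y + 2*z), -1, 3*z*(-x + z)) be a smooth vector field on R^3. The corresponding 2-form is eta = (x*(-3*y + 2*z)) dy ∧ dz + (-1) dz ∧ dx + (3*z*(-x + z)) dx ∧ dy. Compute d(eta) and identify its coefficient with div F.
d(eta) = (-3*x - 3*y + 8*z) dx ∧ dy ∧ dz; div F = -3*x - 3*y + 8*z

For a 2-form in R^3 of the form above, applying d gives a 3-form with coefficient ∂P/∂x + ∂Q/∂y + ∂R/∂z:
  ∂P/∂x = -3*y + 2*z
  ∂Q/∂y = 0
  ∂R/∂z = -3*x + 6*z
Sum = -3*x - 3*y + 8*z, which is exactly div F.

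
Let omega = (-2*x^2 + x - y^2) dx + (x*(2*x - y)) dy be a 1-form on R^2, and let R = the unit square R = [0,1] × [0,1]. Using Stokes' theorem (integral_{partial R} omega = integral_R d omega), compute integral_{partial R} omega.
integral_(partial R) omega = 5/2

Stokes: integral_partial_R omega = integral_R d omega with d omega = (∂Q/∂x - ∂P/∂y) dx ∧ dy.
  ∂Q/∂x = 4*x - y
  ∂P/∂y = -2*y
  integrand = ∂Q/∂x - ∂P/∂y = 4*x + y.
Integrating over R: integral_0^1 integral_0^1 (4*x + y) dx dy = 5/2.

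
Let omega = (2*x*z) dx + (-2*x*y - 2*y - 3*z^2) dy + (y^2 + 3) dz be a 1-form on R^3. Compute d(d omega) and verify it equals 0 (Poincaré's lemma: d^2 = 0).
d(d omega) = 0

Step 1: d omega = sum_{i<j} (∂f_j/∂x_i - ∂f_i/∂x_j) dx_i ∧ dx_j:
  coeff of dx ∧ dy: -2*y
  coeff of dx ∧ dz: -2*x
  coeff of dy ∧ dz: 2*y + 6*z
Step 2: Apply d again to each 2-form coefficient. The only possible 3-form in R^3 is dx ∧ dy ∧ dz, with coefficient
  ∂(coeff of dy∧dz)/∂x - ∂(coeff of dx∧dz)/∂y + ∂(coeff of dx∧dy)/∂z
  = ∂/∂x (2*y + 6*z) - ∂/∂y (-2*x) + ∂/∂z (-2*y).
Each of these terms simplifies to sums of mixed partials that cancel in pairs. The result is 0 (by equality of mixed partials for smooth functions — Schwarz / Clairaut).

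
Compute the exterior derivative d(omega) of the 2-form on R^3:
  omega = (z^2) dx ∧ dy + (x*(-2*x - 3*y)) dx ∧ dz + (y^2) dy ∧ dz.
d(omega) = (3*x + 2*z) dx ∧ dy ∧ dz

For a 2-form omega = sum_{i<j} g_{ij} dx_i ∧ dx_j, the exterior derivative is
  d(omega) = sum_{i<j} d(g_{ij}) ∧ dx_i ∧ dx_j = sum_{i<j, k} (∂g_{ij}/∂x_k) dx_k ∧ dx_i ∧ dx_j.
Expand each term, using dx_k ∧ dx_i ∧ dx_j = sgn(permutation) dx_{(a)} ∧ dx_{(b)} ∧ dx_{(c)} with (a < b < c) sorted:
  d(z^2) includes (∂/∂z)(z^2) dz = (2*z) dz, which multiplied by dx ∧ dy gives (2*z) dx ∧ dy ∧ dz
  d(x*(-2*x - 3*y)) includes (∂/∂y)(x*(-2*x - 3*y)) dy = (-3*x) dy, which multiplied by dx ∧ dz gives (3*x) dx ∧ dy ∧ dz
Collecting like 3-forms: d(omega) = (3*x + 2*z) dx ∧ dy ∧ dz.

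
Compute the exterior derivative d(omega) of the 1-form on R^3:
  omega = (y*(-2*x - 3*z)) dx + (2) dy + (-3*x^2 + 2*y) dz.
d(omega) = (2*x + 3*z) dx ∧ dy + (-6*x + 3*y) dx ∧ dz + (2) dy ∧ dz

For a 1-form omega = sum_i f_i dx_i, the exterior derivative is
  d(omega) = sum_{i < j} (∂f_j/∂x_i - ∂f_i/∂x_j) dx_i ∧ dx_j.
  coefficient of dx ∧ dy: ∂f_2/∂x - ∂f_1/∂y = ∂(2)/∂x - ∂(y*(-2*x - 3*z))/∂y = 2*x + 3*z
  coefficient of dx ∧ dz: ∂f_3/∂x - ∂f_1/∂z = ∂(-3*x^2 + 2*y)/∂x - ∂(y*(-2*x - 3*z))/∂z = -6*x + 3*y
  coefficient of dy ∧ dz: ∂f_3/∂y - ∂f_2/∂z = ∂(-3*x^2 + 2*y)/∂y - ∂(2)/∂z = 2
Assembling: d(omega) = (2*x + 3*z) dx ∧ dy + (-6*x + 3*y) dx ∧ dz + (2) dy ∧ dz.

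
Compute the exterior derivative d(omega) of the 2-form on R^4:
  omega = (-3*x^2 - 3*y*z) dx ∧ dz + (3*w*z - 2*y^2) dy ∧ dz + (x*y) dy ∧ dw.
d(omega) = (3*z) dx ∧ dy ∧ dz + (3*z) dy ∧ dz ∧ dw + (y) dx ∧ dy ∧ dw

For a 2-form omega = sum_{i<j} g_{ij} dx_i ∧ dx_j, the exterior derivative is
  d(omega) = sum_{i<j} d(g_{ij}) ∧ dx_i ∧ dx_j = sum_{i<j, k} (∂g_{ij}/∂x_k) dx_k ∧ dx_i ∧ dx_j.
Expand each term, using dx_k ∧ dx_i ∧ dx_j = sgn(permutation) dx_{(a)} ∧ dx_{(b)} ∧ dx_{(c)} with (a < b < c) sorted:
  d(-3*x^2 - 3*y*z) includes (∂/∂y)(-3*x^2 - 3*y*z) dy = (-3*z) dy, which multiplied by dx ∧ dz gives (3*z) dx ∧ dy ∧ dz
  d(3*w*z - 2*y^2) includes (∂/∂w)(3*w*z - 2*y^2) dw = (3*z) dw, which multiplied by dy ∧ dz gives (3*z) dy ∧ dz ∧ dw
  d(x*y) includes (∂/∂x)(x*y) dx = (y) dx, which multiplied by dy ∧ dw gives (y) dx ∧ dy ∧ dw
Collecting like 3-forms: d(omega) = (3*z) dx ∧ dy ∧ dz + (3*z) dy ∧ dz ∧ dw + (y) dx ∧ dy ∧ dw.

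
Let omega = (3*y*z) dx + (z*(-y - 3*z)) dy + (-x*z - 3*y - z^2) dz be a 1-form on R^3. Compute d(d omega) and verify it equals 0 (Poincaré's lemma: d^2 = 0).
d(d omega) = 0

Step 1: d omega = sum_{i<j} (∂f_j/∂x_i - ∂f_i/∂x_j) dx_i ∧ dx_j:
  coeff of dx ∧ dy: -3*z
  coeff of dx ∧ dz: -3*y - z
  coeff of dy ∧ dz: y + 6*z - 3
Step 2: Apply d again to each 2-form coefficient. The only possible 3-form in R^3 is dx ∧ dy ∧ dz, with coefficient
  ∂(coeff of dy∧dz)/∂x - ∂(coeff of dx∧dz)/∂y + ∂(coeff of dx∧dy)/∂z
  = ∂/∂x (y + 6*z - 3) - ∂/∂y (-3*y - z) + ∂/∂z (-3*z).
Each of these terms simplifies to sums of mixed partials that cancel in pairs. The result is 0 (by equality of mixed partials for smooth functions — Schwarz / Clairaut).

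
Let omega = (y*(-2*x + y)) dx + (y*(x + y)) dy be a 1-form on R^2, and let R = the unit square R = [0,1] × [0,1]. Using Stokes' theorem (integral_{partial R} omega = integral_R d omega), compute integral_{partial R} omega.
integral_(partial R) omega = 1/2

Stokes: integral_partial_R omega = integral_R d omega with d omega = (∂Q/∂x - ∂P/∂y) dx ∧ dy.
  ∂Q/∂x = y
  ∂P/∂y = -2*x + 2*y
  integrand = ∂Q/∂x - ∂P/∂y = 2*x - y.
Integrating over R: integral_0^1 integral_0^1 (2*x - y) dx dy = 1/2.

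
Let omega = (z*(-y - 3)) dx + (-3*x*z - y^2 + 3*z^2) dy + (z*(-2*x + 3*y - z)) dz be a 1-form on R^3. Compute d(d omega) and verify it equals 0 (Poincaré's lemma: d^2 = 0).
d(d omega) = 0

Step 1: d omega = sum_{i<j} (∂f_j/∂x_i - ∂f_i/∂x_j) dx_i ∧ dx_j:
  coeff of dx ∧ dy: -2*z
  coeff of dx ∧ dz: y - 2*z + 3
  coeff of dy ∧ dz: 3*x - 3*z
Step 2: Apply d again to each 2-form coefficient. The only possible 3-form in R^3 is dx ∧ dy ∧ dz, with coefficient
  ∂(coeff of dy∧dz)/∂x - ∂(coeff of dx∧dz)/∂y + ∂(coeff of dx∧dy)/∂z
  = ∂/∂x (3*x - 3*z) - ∂/∂y (y - 2*z + 3) + ∂/∂z (-2*z).
Each of these terms simplifies to sums of mixed partials that cancel in pairs. The result is 0 (by equality of mixed partials for smooth functions — Schwarz / Clairaut).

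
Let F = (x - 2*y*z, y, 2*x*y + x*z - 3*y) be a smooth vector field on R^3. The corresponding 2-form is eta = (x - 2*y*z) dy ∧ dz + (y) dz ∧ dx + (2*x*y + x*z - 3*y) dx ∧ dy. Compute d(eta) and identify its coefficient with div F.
d(eta) = (x + 2) dx ∧ dy ∧ dz; div F = x + 2

For a 2-form in R^3 of the form above, applying d gives a 3-form with coefficient ∂P/∂x + ∂Q/∂y + ∂R/∂z:
  ∂P/∂x = 1
  ∂Q/∂y = 1
  ∂R/∂z = x
Sum = x + 2, which is exactly div F.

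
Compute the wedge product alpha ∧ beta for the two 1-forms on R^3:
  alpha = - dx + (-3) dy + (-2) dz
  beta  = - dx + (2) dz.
alpha ∧ beta = (-4) dx ∧ dz + (-3) dx ∧ dy + (-6) dy ∧ dz

Distribute the wedge, using dx_i ∧ dx_j = -dx_j ∧ dx_i and dx_i ∧ dx_i = 0. For each pair (i, j) with i < j, the coefficient of dx_i ∧ dx_j in alpha ∧ beta is (alpha_i * beta_j - alpha_j * beta_i). Collecting: alpha ∧ beta = (-4) dx ∧ dz + (-3) dx ∧ dy + (-6) dy ∧ dz.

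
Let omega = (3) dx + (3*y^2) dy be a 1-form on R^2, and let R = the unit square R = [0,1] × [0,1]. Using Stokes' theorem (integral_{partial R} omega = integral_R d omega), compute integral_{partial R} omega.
integral_(partial R) omega = 0

Stokes: integral_partial_R omega = integral_R d omega with d omega = (∂Q/∂x - ∂P/∂y) dx ∧ dy.
  ∂Q/∂x = 0
  ∂P/∂y = 0
  integrand = ∂Q/∂x - ∂P/∂y = 0.
Integrating over R: integral_0^1 integral_0^1 (0) dx dy = 0.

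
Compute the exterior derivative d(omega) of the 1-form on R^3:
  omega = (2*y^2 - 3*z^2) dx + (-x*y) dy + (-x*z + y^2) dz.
d(omega) = (-5*y) dx ∧ dy + (5*z) dx ∧ dz + (2*y) dy ∧ dz

For a 1-form omega = sum_i f_i dx_i, the exterior derivative is
  d(omega) = sum_{i < j} (∂f_j/∂x_i - ∂f_i/∂x_j) dx_i ∧ dx_j.
  coefficient of dx ∧ dy: ∂f_2/∂x - ∂f_1/∂y = ∂(-x*y)/∂x - ∂(2*y^2 - 3*z^2)/∂y = -5*y
  coefficient of dx ∧ dz: ∂f_3/∂x - ∂f_1/∂z = ∂(-x*z + y^2)/∂x - ∂(2*y^2 - 3*z^2)/∂z = 5*z
  coefficient of dy ∧ dz: ∂f_3/∂y - ∂f_2/∂z = ∂(-x*z + y^2)/∂y - ∂(-x*y)/∂z = 2*y
Assembling: d(omega) = (-5*y) dx ∧ dy + (5*z) dx ∧ dz + (2*y) dy ∧ dz.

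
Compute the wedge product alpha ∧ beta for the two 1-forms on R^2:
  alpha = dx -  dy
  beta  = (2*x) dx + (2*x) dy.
alpha ∧ beta = (4*x) dx ∧ dy

Distribute the wedge, using dx_i ∧ dx_j = -dx_j ∧ dx_i and dx_i ∧ dx_i = 0. For each pair (i, j) with i < j, the coefficient of dx_i ∧ dx_j in alpha ∧ beta is (alpha_i * beta_j - alpha_j * beta_i). Collecting: alpha ∧ beta = (4*x) dx ∧ dy.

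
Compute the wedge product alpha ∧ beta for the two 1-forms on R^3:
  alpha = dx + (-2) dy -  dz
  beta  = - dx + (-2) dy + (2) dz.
alpha ∧ beta = (-4) dx ∧ dy + (1) dx ∧ dz + (-6) dy ∧ dz

Distribute the wedge, using dx_i ∧ dx_j = -dx_j ∧ dx_i and dx_i ∧ dx_i = 0. For each pair (i, j) with i < j, the coefficient of dx_i ∧ dx_j in alpha ∧ beta is (alpha_i * beta_j - alpha_j * beta_i). Collecting: alpha ∧ beta = (-4) dx ∧ dy + (1) dx ∧ dz + (-6) dy ∧ dz.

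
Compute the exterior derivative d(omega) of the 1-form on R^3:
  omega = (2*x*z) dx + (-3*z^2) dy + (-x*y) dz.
d(omega) = (-2*x - y) dx ∧ dz + (-x + 6*z) dy ∧ dz

For a 1-form omega = sum_i f_i dx_i, the exterior derivative is
  d(omega) = sum_{i < j} (∂f_j/∂x_i - ∂f_i/∂x_j) dx_i ∧ dx_j.
  coefficient of dx ∧ dz: ∂f_3/∂x - ∂f_1/∂z = ∂(-x*y)/∂x - ∂(2*x*z)/∂z = -2*x - y
  coefficient of dy ∧ dz: ∂f_3/∂y - ∂f_2/∂z = ∂(-x*y)/∂y - ∂(-3*z^2)/∂z = -x + 6*z
Assembling: d(omega) = (-2*x - y) dx ∧ dz + (-x + 6*z) dy ∧ dz.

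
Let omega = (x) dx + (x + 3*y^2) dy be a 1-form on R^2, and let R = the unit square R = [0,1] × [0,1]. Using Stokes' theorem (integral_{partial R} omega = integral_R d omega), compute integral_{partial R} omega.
integral_(partial R) omega = 1

Stokes: integral_partial_R omega = integral_R d omega with d omega = (∂Q/∂x - ∂P/∂y) dx ∧ dy.
  ∂Q/∂x = 1
  ∂P/∂y = 0
  integrand = ∂Q/∂x - ∂P/∂y = 1.
Integrating over R: integral_0^1 integral_0^1 (1) dx dy = 1.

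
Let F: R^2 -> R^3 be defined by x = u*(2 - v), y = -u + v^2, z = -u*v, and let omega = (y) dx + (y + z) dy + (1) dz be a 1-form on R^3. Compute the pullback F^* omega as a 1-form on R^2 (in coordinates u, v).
F^* omega = (2*u*v - u - v^3 + v^2 - v) du + (u^2 - 3*u*v^2 - 2*u*v - u + 2*v^3) dv

Using F^*(f dg) = (f ∘ F) d(g ∘ F), substitute each coordinate x_i by F_i(u, v) in f_i, and replace dx_i by d F_i = (∂F_i/∂u) du + (∂F_i/∂v) dv.
  For the x component: f_1(F) = -u + v^2; d F_1 = (2 - v) du + (-u) dv
  For the y component: f_2(F) = -u*v - u + v^2; d F_2 = (-1) du + (2*v) dv
  For the z component: f_3(F) = 1; d F_3 = (-v) du + (-u) dv
Combining and collecting du, dv coefficients:
  coeff of du: 2*u*v - u - v^3 + v^2 - v
  coeff of dv: u^2 - 3*u*v^2 - 2*u*v - u + 2*v^3
F^* omega = (2*u*v - u - v^3 + v^2 - v) du + (u^2 - 3*u*v^2 - 2*u*v - u + 2*v^3) dv.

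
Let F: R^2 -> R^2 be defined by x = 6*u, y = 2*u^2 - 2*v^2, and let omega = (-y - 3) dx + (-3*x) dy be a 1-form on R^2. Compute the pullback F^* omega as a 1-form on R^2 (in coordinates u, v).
F^* omega = (-84*u^2 + 12*v^2 - 18) du + (72*u*v) dv

Using F^*(f dg) = (f ∘ F) d(g ∘ F), substitute each coordinate x_i by F_i(u, v) in f_i, and replace dx_i by d F_i = (∂F_i/∂u) du + (∂F_i/∂v) dv.
  For the x component: f_1(F) = -2*u^2 + 2*v^2 - 3; d F_1 = (6) du + (0) dv
  For the y component: f_2(F) = -18*u; d F_2 = (4*u) du + (-4*v) dv
Combining and collecting du, dv coefficients:
  coeff of du: -84*u^2 + 12*v^2 - 18
  coeff of dv: 72*u*v
F^* omega = (-84*u^2 + 12*v^2 - 18) du + (72*u*v) dv.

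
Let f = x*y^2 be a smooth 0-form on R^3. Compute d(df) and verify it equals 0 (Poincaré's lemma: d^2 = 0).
d(df) = 0

Step 1: df = sum_i (∂f/∂x_i) dx_i = (y^2) dx + (2*x*y) dy + (0) dz.
Step 2: Apply d again. Using the 1-form formula, the coefficient of dx ∧ dy in d(df) is ∂^2 f/∂x ∂y - ∂^2 f/∂y ∂x = (2*y) - (2*y) = 0 (equality of mixed partials for smooth f).
Similarly for dx ∧ dz and dy ∧ dz — all coefficients vanish. So d(df) = 0.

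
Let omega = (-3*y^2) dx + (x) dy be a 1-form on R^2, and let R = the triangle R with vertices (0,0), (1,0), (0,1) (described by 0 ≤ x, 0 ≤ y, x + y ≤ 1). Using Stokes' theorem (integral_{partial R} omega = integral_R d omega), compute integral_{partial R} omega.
integral_(partial R) omega = 3/2

Stokes: integral_partial_R omega = integral_R d omega with d omega = (∂Q/∂x - ∂P/∂y) dx ∧ dy.
  ∂Q/∂x = 1
  ∂P/∂y = -6*y
  integrand = ∂Q/∂x - ∂P/∂y = 6*y + 1.
Integrating over R: integral_0^1 integral_0^{1-x} (6*y + 1) dy dx = 3/2.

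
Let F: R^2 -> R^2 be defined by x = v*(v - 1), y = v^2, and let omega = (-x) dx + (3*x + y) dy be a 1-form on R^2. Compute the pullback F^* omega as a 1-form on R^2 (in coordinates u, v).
F^* omega = (v*(6*v^2 - 3*v - 1)) dv

Using F^*(f dg) = (f ∘ F) d(g ∘ F), substitute each coordinate x_i by F_i(u, v) in f_i, and replace dx_i by d F_i = (∂F_i/∂u) du + (∂F_i/∂v) dv.
  For the x component: f_1(F) = v*(1 - v); d F_1 = (0) du + (2*v - 1) dv
  For the y component: f_2(F) = v*(4*v - 3); d F_2 = (0) du + (2*v) dv
Combining and collecting du, dv coefficients:
  coeff of du: 0
  coeff of dv: v*(6*v^2 - 3*v - 1)
F^* omega = (v*(6*v^2 - 3*v - 1)) dv.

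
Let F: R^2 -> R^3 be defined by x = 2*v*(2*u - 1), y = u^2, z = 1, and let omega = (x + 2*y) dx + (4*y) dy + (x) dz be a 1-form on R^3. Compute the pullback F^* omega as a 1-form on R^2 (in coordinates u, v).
F^* omega = (8*u^3 + 8*u^2*v + 16*u*v^2 - 8*v^2) du + (8*u^3 + 16*u^2*v - 4*u^2 - 16*u*v + 4*v) dv

Using F^*(f dg) = (f ∘ F) d(g ∘ F), substitute each coordinate x_i by F_i(u, v) in f_i, and replace dx_i by d F_i = (∂F_i/∂u) du + (∂F_i/∂v) dv.
  For the x component: f_1(F) = 2*u^2 + 4*u*v - 2*v; d F_1 = (4*v) du + (4*u - 2) dv
  For the y component: f_2(F) = 4*u^2; d F_2 = (2*u) du + (0) dv
  For the z component: f_3(F) = 2*v*(2*u - 1); d F_3 = (0) du + (0) dv
Combining and collecting du, dv coefficients:
  coeff of du: 8*u^3 + 8*u^2*v + 16*u*v^2 - 8*v^2
  coeff of dv: 8*u^3 + 16*u^2*v - 4*u^2 - 16*u*v + 4*v
F^* omega = (8*u^3 + 8*u^2*v + 16*u*v^2 - 8*v^2) du + (8*u^3 + 16*u^2*v - 4*u^2 - 16*u*v + 4*v) dv.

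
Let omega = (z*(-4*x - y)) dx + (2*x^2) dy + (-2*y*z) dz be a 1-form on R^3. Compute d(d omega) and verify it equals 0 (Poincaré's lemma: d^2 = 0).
d(d omega) = 0

Step 1: d omega = sum_{i<j} (∂f_j/∂x_i - ∂f_i/∂x_j) dx_i ∧ dx_j:
  coeff of dx ∧ dy: 4*x + z
  coeff of dx ∧ dz: 4*x + y
  coeff of dy ∧ dz: -2*z
Step 2: Apply d again to each 2-form coefficient. The only possible 3-form in R^3 is dx ∧ dy ∧ dz, with coefficient
  ∂(coeff of dy∧dz)/∂x - ∂(coeff of dx∧dz)/∂y + ∂(coeff of dx∧dy)/∂z
  = ∂/∂x (-2*z) - ∂/∂y (4*x + y) + ∂/∂z (4*x + z).
Each of these terms simplifies to sums of mixed partials that cancel in pairs. The result is 0 (by equality of mixed partials for smooth functions — Schwarz / Clairaut).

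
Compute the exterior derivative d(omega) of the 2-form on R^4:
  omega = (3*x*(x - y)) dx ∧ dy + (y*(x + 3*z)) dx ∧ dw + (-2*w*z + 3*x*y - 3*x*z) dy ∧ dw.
d(omega) = (-x + 3*y - 6*z) dx ∧ dy ∧ dw + (-3*y) dx ∧ dz ∧ dw + (2*w + 3*x) dy ∧ dz ∧ dw

For a 2-form omega = sum_{i<j} g_{ij} dx_i ∧ dx_j, the exterior derivative is
  d(omega) = sum_{i<j} d(g_{ij}) ∧ dx_i ∧ dx_j = sum_{i<j, k} (∂g_{ij}/∂x_k) dx_k ∧ dx_i ∧ dx_j.
Expand each term, using dx_k ∧ dx_i ∧ dx_j = sgn(permutation) dx_{(a)} ∧ dx_{(b)} ∧ dx_{(c)} with (a < b < c) sorted:
  d(y*(x + 3*z)) includes (∂/∂y)(y*(x + 3*z)) dy = (x + 3*z) dy, which multiplied by dx ∧ dw gives (-x - 3*z) dx ∧ dy ∧ dw
  d(y*(x + 3*z)) includes (∂/∂z)(y*(x + 3*z)) dz = (3*y) dz, which multiplied by dx ∧ dw gives (-3*y) dx ∧ dz ∧ dw
  d(-2*w*z + 3*x*y - 3*x*z) includes (∂/∂x)(-2*w*z + 3*x*y - 3*x*z) dx = (3*y - 3*z) dx, which multiplied by dy ∧ dw gives (3*y - 3*z) dx ∧ dy ∧ dw
  d(-2*w*z + 3*x*y - 3*x*z) includes (∂/∂z)(-2*w*z + 3*x*y - 3*x*z) dz = (-2*w - 3*x) dz, which multiplied by dy ∧ dw gives (2*w + 3*x) dy ∧ dz ∧ dw
Collecting like 3-forms: d(omega) = (-x + 3*y - 6*z) dx ∧ dy ∧ dw + (-3*y) dx ∧ dz ∧ dw + (2*w + 3*x) dy ∧ dz ∧ dw.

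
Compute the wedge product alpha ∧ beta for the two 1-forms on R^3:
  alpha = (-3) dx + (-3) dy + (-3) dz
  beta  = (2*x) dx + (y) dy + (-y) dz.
alpha ∧ beta = (6*x - 3*y) dx ∧ dy + (6*x + 3*y) dx ∧ dz + (6*y) dy ∧ dz

Distribute the wedge, using dx_i ∧ dx_j = -dx_j ∧ dx_i and dx_i ∧ dx_i = 0. For each pair (i, j) with i < j, the coefficient of dx_i ∧ dx_j in alpha ∧ beta is (alpha_i * beta_j - alpha_j * beta_i). Collecting: alpha ∧ beta = (6*x - 3*y) dx ∧ dy + (6*x + 3*y) dx ∧ dz + (6*y) dy ∧ dz.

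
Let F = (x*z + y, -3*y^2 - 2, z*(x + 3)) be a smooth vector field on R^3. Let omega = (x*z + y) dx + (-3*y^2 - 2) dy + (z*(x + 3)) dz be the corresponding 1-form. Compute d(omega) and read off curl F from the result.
d(omega) = (0) dy ∧ dz + (x - z) dz ∧ dx + (-1) dx ∧ dy; curl F = (0, x - z, -1)

d omega = sum_{i<j} (∂f_j/∂x_i - ∂f_i/∂x_j) dx_i ∧ dx_j. Under the identification (dy ∧ dz, dz ∧ dx, dx ∧ dy) ↔ (e_x, e_y, e_z), the coefficients are exactly the components of curl F. Compute:
  ∂R/∂y - ∂Q/∂z = (0) - (0) = 0
  ∂P/∂z - ∂R/∂x = (x) - (z) = x - z
  ∂Q/∂x - ∂P/∂y = (0) - (1) = -1.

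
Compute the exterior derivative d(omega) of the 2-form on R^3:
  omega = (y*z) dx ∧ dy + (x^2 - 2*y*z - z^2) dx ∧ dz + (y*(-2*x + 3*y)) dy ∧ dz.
d(omega) = (-y + 2*z) dx ∧ dy ∧ dz

For a 2-form omega = sum_{i<j} g_{ij} dx_i ∧ dx_j, the exterior derivative is
  d(omega) = sum_{i<j} d(g_{ij}) ∧ dx_i ∧ dx_j = sum_{i<j, k} (∂g_{ij}/∂x_k) dx_k ∧ dx_i ∧ dx_j.
Expand each term, using dx_k ∧ dx_i ∧ dx_j = sgn(permutation) dx_{(a)} ∧ dx_{(b)} ∧ dx_{(c)} with (a < b < c) sorted:
  d(y*z) includes (∂/∂z)(y*z) dz = (y) dz, which multiplied by dx ∧ dy gives (y) dx ∧ dy ∧ dz
  d(x^2 - 2*y*z - z^2) includes (∂/∂y)(x^2 - 2*y*z - z^2) dy = (-2*z) dy, which multiplied by dx ∧ dz gives (2*z) dx ∧ dy ∧ dz
  d(y*(-2*x + 3*y)) includes (∂/∂x)(y*(-2*x + 3*y)) dx = (-2*y) dx, which multiplied by dy ∧ dz gives (-2*y) dx ∧ dy ∧ dz
Collecting like 3-forms: d(omega) = (-y + 2*z) dx ∧ dy ∧ dz.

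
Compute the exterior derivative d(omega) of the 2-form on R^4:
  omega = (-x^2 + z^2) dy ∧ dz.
d(omega) = (-2*x) dx ∧ dy ∧ dz

For a 2-form omega = sum_{i<j} g_{ij} dx_i ∧ dx_j, the exterior derivative is
  d(omega) = sum_{i<j} d(g_{ij}) ∧ dx_i ∧ dx_j = sum_{i<j, k} (∂g_{ij}/∂x_k) dx_k ∧ dx_i ∧ dx_j.
Expand each term, using dx_k ∧ dx_i ∧ dx_j = sgn(permutation) dx_{(a)} ∧ dx_{(b)} ∧ dx_{(c)} with (a < b < c) sorted:
  d(-x^2 + z^2) includes (∂/∂x)(-x^2 + z^2) dx = (-2*x) dx, which multiplied by dy ∧ dz gives (-2*x) dx ∧ dy ∧ dz
Collecting like 3-forms: d(omega) = (-2*x) dx ∧ dy ∧ dz.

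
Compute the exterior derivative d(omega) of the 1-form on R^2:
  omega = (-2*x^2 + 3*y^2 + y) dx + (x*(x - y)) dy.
d(omega) = (2*x - 7*y - 1) dx ∧ dy

For a 1-form omega = sum_i f_i dx_i, the exterior derivative is
  d(omega) = sum_{i < j} (∂f_j/∂x_i - ∂f_i/∂x_j) dx_i ∧ dx_j.
  coefficient of dx ∧ dy: ∂f_2/∂x - ∂f_1/∂y = ∂(x*(x - y))/∂x - ∂(-2*x^2 + 3*y^2 + y)/∂y = 2*x - 7*y - 1
Assembling: d(omega) = (2*x - 7*y - 1) dx ∧ dy.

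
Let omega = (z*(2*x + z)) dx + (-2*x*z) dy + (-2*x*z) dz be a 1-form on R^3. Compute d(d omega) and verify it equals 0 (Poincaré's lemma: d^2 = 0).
d(d omega) = 0

Step 1: d omega = sum_{i<j} (∂f_j/∂x_i - ∂f_i/∂x_j) dx_i ∧ dx_j:
  coeff of dx ∧ dy: -2*z
  coeff of dx ∧ dz: -2*x - 4*z
  coeff of dy ∧ dz: 2*x
Step 2: Apply d again to each 2-form coefficient. The only possible 3-form in R^3 is dx ∧ dy ∧ dz, with coefficient
  ∂(coeff of dy∧dz)/∂x - ∂(coeff of dx∧dz)/∂y + ∂(coeff of dx∧dy)/∂z
  = ∂/∂x (2*x) - ∂/∂y (-2*x - 4*z) + ∂/∂z (-2*z).
Each of these terms simplifies to sums of mixed partials that cancel in pairs. The result is 0 (by equality of mixed partials for smooth functions — Schwarz / Clairaut).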